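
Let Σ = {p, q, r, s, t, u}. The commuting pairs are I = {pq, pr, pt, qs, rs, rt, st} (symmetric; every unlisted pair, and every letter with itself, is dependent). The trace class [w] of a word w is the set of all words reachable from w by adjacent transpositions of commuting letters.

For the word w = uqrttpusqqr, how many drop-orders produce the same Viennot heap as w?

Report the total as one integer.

60

0(u) covers ∅
1(q) covers 0:u
2(r) covers 1:q
3(t) covers 1:q
4(t) covers 3:t
5(p) covers 0:u
6(u) covers 2:r, 4:t, 5:p
7(s) covers 6:u
8(q) covers 6:u
9(q) covers 8:q
10(r) covers 9:q
floor of heap: 0:u
completions by unplaced set U, small U first (add the entries for U minus each lowest piece of U):
  |U|=1: {7}:1  {10}:1
  |U|=2: {7,10}:2  {9,10}:1
  |U|=3: {7,9,10}:3  {8,9,10}:1
  |U|=4: {7,8,9,10}:4
  |U|=5: {6,7,8,9,10}:4
  |U|=6: {2,6,7,8,9,10}:4  {4,6,7,8,9,10}:4  {5,6,7,8,9,10}:4
  |U|=7: {2,4,6,7,8,9,10}:8  {2,5,6,7,8,9,10}:8  {3,4,6,7,8,9,10}:4  {4,5,6,7,8,9,10}:8
  |U|=8: {2,3,4,6,7,8,9,10}:12  {2,4,5,6,7,8,9,10}:24  {3,4,5,6,7,8,9,10}:12
  |U|=9: {1,2,3,4,6,7,8,9,10}:12  {2,3,4,5,6,7,8,9,10}:48
  start at 0(u): 60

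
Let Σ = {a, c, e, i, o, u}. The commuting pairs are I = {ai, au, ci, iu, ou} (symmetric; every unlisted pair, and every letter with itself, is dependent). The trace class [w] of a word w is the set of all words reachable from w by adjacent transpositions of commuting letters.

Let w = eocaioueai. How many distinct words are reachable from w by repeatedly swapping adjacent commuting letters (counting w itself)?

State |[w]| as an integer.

22

0(e) covers ∅
1(o) covers 0:e
2(c) covers 1:o
3(a) covers 2:c
4(i) covers 1:o
5(o) covers 3:a, 4:i
6(u) covers 2:c
7(e) covers 5:o, 6:u
8(a) covers 7:e
9(i) covers 7:e
floor of heap: 0:e
completions by unplaced set U, small U first (add the entries for U minus each lowest piece of U):
  |U|=1: {8}:1  {9}:1
  |U|=2: {8,9}:2
  |U|=3: {7,8,9}:2
  |U|=4: {5,7,8,9}:2  {6,7,8,9}:2
  |U|=5: {3,5,7,8,9}:2  {4,5,7,8,9}:2  {5,6,7,8,9}:4
  |U|=6: {3,4,5,7,8,9}:4  {3,5,6,7,8,9}:6  {4,5,6,7,8,9}:6
  |U|=7: {2,3,5,6,7,8,9}:6  {3,4,5,6,7,8,9}:16
  |U|=8: {2,3,4,5,6,7,8,9}:22
  start at 0(e): 22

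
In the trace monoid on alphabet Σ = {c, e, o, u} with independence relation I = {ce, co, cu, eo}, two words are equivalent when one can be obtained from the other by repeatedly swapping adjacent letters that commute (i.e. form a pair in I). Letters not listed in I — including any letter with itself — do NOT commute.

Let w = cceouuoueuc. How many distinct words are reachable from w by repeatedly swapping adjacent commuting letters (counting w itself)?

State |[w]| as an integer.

#0=c has no predecessor
#1=c depends on [0:c]
#2=e has no predecessor
#3=o has no predecessor
#4=u depends on [2:e, 3:o]
#5=u depends on [4:u]
#6=o depends on [5:u]
#7=u depends on [6:o]
#8=e depends on [7:u]
#9=u depends on [8:e]
#10=c depends on [1:c]
sources: [0:c, 2:e, 3:o]
N(rest) = Σ N(rest − s) over sources s of rest; N(one piece) = 1:
  size 1 → [9]=1  [10]=1
  size 2 → [1,10]=1  [8,9]=1  [9,10]=2
  size 3 → [0,1,10]=1  [1,9,10]=3  [7,8,9]=1  [8,9,10]=3
  size 4 → [0,1,9,10]=4  [1,8,9,10]=6  [6,7,8,9]=1  [7,8,9,10]=4
  size 5 → [0,1,8,9,10]=10  [1,7,8,9,10]=10  [5,6,7,8,9]=1  [6,7,8,9,10]=5
  size 6 → [0,1,7,8,9,10]=20  [1,6,7,8,9,10]=15  [4,5,6,7,8,9]=1  [5,6,7,8,9,10]=6
  size 7 → [0,1,6,7,8,9,10]=35  [1,5,6,7,8,9,10]=21  [2,4,5,6,7,8,9]=1  [3,4,5,6,7,8,9]=1  [4,5,6,7,8,9,10]=7
  size 8 → [0,1,5,6,7,8,9,10]=56  [1,4,5,6,7,8,9,10]=28  [2,3,4,5,6,7,8,9]=2  [2,4,5,6,7,8,9,10]=8  [3,4,5,6,7,8,9,10]=8
  size 9 → [0,1,4,5,6,7,8,9,10]=84  [1,2,4,5,6,7,8,9,10]=36  [1,3,4,5,6,7,8,9,10]=36  [2,3,4,5,6,7,8,9,10]=18
  first=0(c) contributes 90
  first=2(e) contributes 120
  first=3(o) contributes 120
|[w]| = 330

330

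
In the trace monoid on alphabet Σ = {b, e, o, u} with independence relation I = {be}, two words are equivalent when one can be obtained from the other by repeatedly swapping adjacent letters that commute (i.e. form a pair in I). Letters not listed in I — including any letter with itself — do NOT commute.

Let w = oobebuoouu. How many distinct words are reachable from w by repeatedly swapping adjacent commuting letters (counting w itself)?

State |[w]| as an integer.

drop 0:o onto floor
drop 1:o onto {0:o}
drop 2:b onto {1:o}
drop 3:e onto {1:o}
drop 4:b onto {2:b}
drop 5:u onto {3:e, 4:b}
drop 6:o onto {5:u}
drop 7:o onto {6:o}
drop 8:u onto {7:o}
drop 9:u onto {8:u}
ground layer = {0:o}
drop-orders for the pieces not yet dropped (sum over which currently-grounded one goes next):
  1 to go: {9} 1
  2 to go: {8,9} 1
  3 to go: {7,8,9} 1
  4 to go: {6,7,8,9} 1
  5 to go: {5,6,7,8,9} 1
  6 to go: {3,5,6,7,8,9} 1  {4,5,6,7,8,9} 1
  7 to go: {2,4,5,6,7,8,9} 1  {3,4,5,6,7,8,9} 2
  8 to go: {2,3,4,5,6,7,8,9} 3
  if 0:o drops first: 3 orders

3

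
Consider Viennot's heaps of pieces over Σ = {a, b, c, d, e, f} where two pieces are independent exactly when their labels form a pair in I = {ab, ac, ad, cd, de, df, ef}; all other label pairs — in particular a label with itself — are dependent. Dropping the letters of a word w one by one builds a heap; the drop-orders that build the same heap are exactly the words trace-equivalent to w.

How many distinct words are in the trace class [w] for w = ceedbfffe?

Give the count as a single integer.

piece 0:c — minimal
piece 1:e rests on {0:c}
piece 2:e rests on {1:e}
piece 3:d — minimal
piece 4:b rests on {2:e, 3:d}
piece 5:f rests on {4:b}
piece 6:f rests on {5:f}
piece 7:f rests on {6:f}
piece 8:e rests on {4:b}
minimal pieces: {0:c, 3:d}
ways to finish when only these pieces remain (= sum over removing one remaining piece with nothing left below it):
  1 left: {7}→1  {8}→1
  2 left: {6,7}→1  {7,8}→2
  3 left: {5,6,7}→1  {6,7,8}→3
  4 left: {5,6,7,8}→4
  5 left: {4,5,6,7,8}→4
  6 left: {2,4,5,6,7,8}→4  {3,4,5,6,7,8}→4
  7 left: {1,2,4,5,6,7,8}→4  {2,3,4,5,6,7,8}→8
  placing 0:c first → 12 extensions
  placing 3:d first → 4 extensions
total linear extensions = 16

16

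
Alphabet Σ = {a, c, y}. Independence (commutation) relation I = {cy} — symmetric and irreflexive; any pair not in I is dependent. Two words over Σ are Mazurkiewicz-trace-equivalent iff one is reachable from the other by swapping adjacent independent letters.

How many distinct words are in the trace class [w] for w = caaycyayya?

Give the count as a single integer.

3

drop 0:c onto floor
drop 1:a onto {0:c}
drop 2:a onto {1:a}
drop 3:y onto {2:a}
drop 4:c onto {2:a}
drop 5:y onto {3:y}
drop 6:a onto {4:c, 5:y}
drop 7:y onto {6:a}
drop 8:y onto {7:y}
drop 9:a onto {8:y}
ground layer = {0:c}
drop-orders for the pieces not yet dropped (sum over which currently-grounded one goes next):
  1 to go: {9} 1
  2 to go: {8,9} 1
  3 to go: {7,8,9} 1
  4 to go: {6,7,8,9} 1
  5 to go: {4,6,7,8,9} 1  {5,6,7,8,9} 1
  6 to go: {3,5,6,7,8,9} 1  {4,5,6,7,8,9} 2
  7 to go: {3,4,5,6,7,8,9} 3
  8 to go: {2,3,4,5,6,7,8,9} 3
  if 0:c drops first: 3 orders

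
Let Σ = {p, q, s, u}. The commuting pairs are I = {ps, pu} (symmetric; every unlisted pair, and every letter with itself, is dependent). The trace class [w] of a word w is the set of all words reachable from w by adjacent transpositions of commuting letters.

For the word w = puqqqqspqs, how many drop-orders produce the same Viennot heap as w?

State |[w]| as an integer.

#0=p has no predecessor
#1=u has no predecessor
#2=q depends on [0:p, 1:u]
#3=q depends on [2:q]
#4=q depends on [3:q]
#5=q depends on [4:q]
#6=s depends on [5:q]
#7=p depends on [5:q]
#8=q depends on [6:s, 7:p]
#9=s depends on [8:q]
sources: [0:p, 1:u]
N(rest) = Σ N(rest − s) over sources s of rest; N(one piece) = 1:
  size 1 → [9]=1
  size 2 → [8,9]=1
  size 3 → [6,8,9]=1  [7,8,9]=1
  size 4 → [6,7,8,9]=2
  size 5 → [5,6,7,8,9]=2
  size 6 → [4,5,6,7,8,9]=2
  size 7 → [3,4,5,6,7,8,9]=2
  size 8 → [2,3,4,5,6,7,8,9]=2
  first=0(p) contributes 2
  first=1(u) contributes 2
|[w]| = 4

4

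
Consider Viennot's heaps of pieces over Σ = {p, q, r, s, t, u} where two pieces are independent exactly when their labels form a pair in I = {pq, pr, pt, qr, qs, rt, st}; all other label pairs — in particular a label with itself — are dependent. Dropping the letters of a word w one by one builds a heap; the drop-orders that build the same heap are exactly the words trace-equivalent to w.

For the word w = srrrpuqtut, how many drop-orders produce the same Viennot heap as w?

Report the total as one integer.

4

#0=s has no predecessor
#1=r depends on [0:s]
#2=r depends on [1:r]
#3=r depends on [2:r]
#4=p depends on [0:s]
#5=u depends on [3:r, 4:p]
#6=q depends on [5:u]
#7=t depends on [6:q]
#8=u depends on [7:t]
#9=t depends on [8:u]
sources: [0:s]
N(rest) = Σ N(rest − s) over sources s of rest; N(one piece) = 1:
  size 1 → [9]=1
  size 2 → [8,9]=1
  size 3 → [7,8,9]=1
  size 4 → [6,7,8,9]=1
  size 5 → [5,6,7,8,9]=1
  size 6 → [3,5,6,7,8,9]=1  [4,5,6,7,8,9]=1
  size 7 → [2,3,5,6,7,8,9]=1  [3,4,5,6,7,8,9]=2
  size 8 → [1,2,3,5,6,7,8,9]=1  [2,3,4,5,6,7,8,9]=3
  first=0(s) contributes 4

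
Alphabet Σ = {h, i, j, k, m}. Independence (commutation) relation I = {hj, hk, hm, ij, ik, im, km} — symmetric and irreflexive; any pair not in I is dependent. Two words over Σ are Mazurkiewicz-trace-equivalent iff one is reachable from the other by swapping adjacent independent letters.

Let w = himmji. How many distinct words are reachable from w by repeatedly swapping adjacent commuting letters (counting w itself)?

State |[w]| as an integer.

20

0(h) covers ∅
1(i) covers 0:h
2(m) covers ∅
3(m) covers 2:m
4(j) covers 3:m
5(i) covers 1:i
floor of heap: 0:h, 2:m
completions by unplaced set U, small U first (add the entries for U minus each lowest piece of U):
  |U|=1: {4}:1  {5}:1
  |U|=2: {1,5}:1  {3,4}:1  {4,5}:2
  |U|=3: {0,1,5}:1  {1,4,5}:3  {2,3,4}:1  {3,4,5}:3
  |U|=4: {0,1,4,5}:4  {1,3,4,5}:6  {2,3,4,5}:4
  start at 0(h): 10
  start at 2(m): 10
sum over floor = 20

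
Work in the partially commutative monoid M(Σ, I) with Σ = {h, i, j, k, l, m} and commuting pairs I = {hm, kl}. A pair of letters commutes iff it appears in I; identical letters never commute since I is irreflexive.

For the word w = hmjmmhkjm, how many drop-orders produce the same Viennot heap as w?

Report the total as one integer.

6

drop 0:h onto floor
drop 1:m onto floor
drop 2:j onto {0:h, 1:m}
drop 3:m onto {2:j}
drop 4:m onto {3:m}
drop 5:h onto {2:j}
drop 6:k onto {4:m, 5:h}
drop 7:j onto {6:k}
drop 8:m onto {7:j}
ground layer = {0:h, 1:m}
drop-orders for the pieces not yet dropped (sum over which currently-grounded one goes next):
  1 to go: {8} 1
  2 to go: {7,8} 1
  3 to go: {6,7,8} 1
  4 to go: {4,6,7,8} 1  {5,6,7,8} 1
  5 to go: {3,4,6,7,8} 1  {4,5,6,7,8} 2
  6 to go: {3,4,5,6,7,8} 3
  7 to go: {2,3,4,5,6,7,8} 3
  if 0:h drops first: 3 orders
  if 1:m drops first: 3 orders
heap linearizations: 6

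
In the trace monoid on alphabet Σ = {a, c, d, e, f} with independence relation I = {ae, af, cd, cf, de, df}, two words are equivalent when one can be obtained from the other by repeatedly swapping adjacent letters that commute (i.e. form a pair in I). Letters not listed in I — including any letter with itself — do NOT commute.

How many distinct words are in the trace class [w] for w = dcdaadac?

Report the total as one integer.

piece 0:d — minimal
piece 1:c — minimal
piece 2:d rests on {0:d}
piece 3:a rests on {1:c, 2:d}
piece 4:a rests on {3:a}
piece 5:d rests on {4:a}
piece 6:a rests on {5:d}
piece 7:c rests on {6:a}
minimal pieces: {0:d, 1:c}
ways to finish when only these pieces remain (= sum over removing one remaining piece with nothing left below it):
  1 left: {7}→1
  2 left: {6,7}→1
  3 left: {5,6,7}→1
  4 left: {4,5,6,7}→1
  5 left: {3,4,5,6,7}→1
  6 left: {1,3,4,5,6,7}→1  {2,3,4,5,6,7}→1
  placing 0:d first → 2 extensions
  placing 1:c first → 1 extensions
total linear extensions = 3

3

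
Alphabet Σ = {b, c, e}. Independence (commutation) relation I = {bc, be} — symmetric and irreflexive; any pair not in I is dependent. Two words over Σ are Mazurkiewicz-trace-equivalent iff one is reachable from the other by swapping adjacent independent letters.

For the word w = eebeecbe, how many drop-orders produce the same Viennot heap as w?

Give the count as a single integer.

piece 0:e — minimal
piece 1:e rests on {0:e}
piece 2:b — minimal
piece 3:e rests on {1:e}
piece 4:e rests on {3:e}
piece 5:c rests on {4:e}
piece 6:b rests on {2:b}
piece 7:e rests on {5:c}
minimal pieces: {0:e, 2:b}
ways to finish when only these pieces remain (= sum over removing one remaining piece with nothing left below it):
  1 left: {6}→1  {7}→1
  2 left: {2,6}→1  {5,7}→1  {6,7}→2
  3 left: {2,6,7}→3  {4,5,7}→1  {5,6,7}→3
  4 left: {2,5,6,7}→6  {3,4,5,7}→1  {4,5,6,7}→4
  5 left: {1,3,4,5,7}→1  {2,4,5,6,7}→10  {3,4,5,6,7}→5
  6 left: {0,1,3,4,5,7}→1  {1,3,4,5,6,7}→6  {2,3,4,5,6,7}→15
  placing 0:e first → 21 extensions
  placing 2:b first → 7 extensions
total linear extensions = 28

28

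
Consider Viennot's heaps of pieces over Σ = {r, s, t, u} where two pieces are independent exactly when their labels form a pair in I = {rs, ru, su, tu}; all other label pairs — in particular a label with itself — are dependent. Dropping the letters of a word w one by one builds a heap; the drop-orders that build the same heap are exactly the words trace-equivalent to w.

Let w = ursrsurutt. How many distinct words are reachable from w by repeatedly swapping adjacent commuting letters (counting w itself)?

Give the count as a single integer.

#0=u has no predecessor
#1=r has no predecessor
#2=s has no predecessor
#3=r depends on [1:r]
#4=s depends on [2:s]
#5=u depends on [0:u]
#6=r depends on [3:r]
#7=u depends on [5:u]
#8=t depends on [4:s, 6:r]
#9=t depends on [8:t]
sources: [0:u, 1:r, 2:s]
N(rest) = Σ N(rest − s) over sources s of rest; N(one piece) = 1:
  size 1 → [7]=1  [9]=1
  size 2 → [5,7]=1  [7,9]=2  [8,9]=1
  size 3 → [0,5,7]=1  [4,8,9]=1  [5,7,9]=3  [6,8,9]=1  [7,8,9]=3
  size 4 → [0,5,7,9]=4  [2,4,8,9]=1  [3,6,8,9]=1  [4,6,8,9]=2  [4,7,8,9]=4  [5,7,8,9]=6  [6,7,8,9]=4
  size 5 → [0,5,7,8,9]=10  [1,3,6,8,9]=1  [2,4,6,8,9]=3  [2,4,7,8,9]=5  [3,4,6,8,9]=3  [3,6,7,8,9]=5  [4,5,7,8,9]=10  [4,6,7,8,9]=10  [5,6,7,8,9]=10
  size 6 → [0,4,5,7,8,9]=20  [0,5,6,7,8,9]=20  [1,3,4,6,8,9]=4  [1,3,6,7,8,9]=6  [2,3,4,6,8,9]=6  [2,4,5,7,8,9]=15  [2,4,6,7,8,9]=18  [3,4,6,7,8,9]=18  [3,5,6,7,8,9]=15  [4,5,6,7,8,9]=30
  size 7 → [0,2,4,5,7,8,9]=35  [0,3,5,6,7,8,9]=35  [0,4,5,6,7,8,9]=70  [1,2,3,4,6,8,9]=10  [1,3,4,6,7,8,9]=28  [1,3,5,6,7,8,9]=21  [2,3,4,6,7,8,9]=42  [2,4,5,6,7,8,9]=63  [3,4,5,6,7,8,9]=63
  size 8 → [0,1,3,5,6,7,8,9]=56  [0,2,4,5,6,7,8,9]=168  [0,3,4,5,6,7,8,9]=168  [1,2,3,4,6,7,8,9]=80  [1,3,4,5,6,7,8,9]=112  [2,3,4,5,6,7,8,9]=168
  first=0(u) contributes 360
  first=1(r) contributes 504
  first=2(s) contributes 336
|[w]| = 1200

1200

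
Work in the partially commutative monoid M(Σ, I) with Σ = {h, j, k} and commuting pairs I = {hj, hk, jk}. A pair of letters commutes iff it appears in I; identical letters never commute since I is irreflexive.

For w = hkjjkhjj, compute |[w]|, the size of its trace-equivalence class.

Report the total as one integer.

420

piece 0:h — minimal
piece 1:k — minimal
piece 2:j — minimal
piece 3:j rests on {2:j}
piece 4:k rests on {1:k}
piece 5:h rests on {0:h}
piece 6:j rests on {3:j}
piece 7:j rests on {6:j}
minimal pieces: {0:h, 1:k, 2:j}
ways to finish when only these pieces remain (= sum over removing one remaining piece with nothing left below it):
  1 left: {4}→1  {5}→1  {7}→1
  2 left: {0,5}→1  {1,4}→1  {4,5}→2  {4,7}→2  {5,7}→2  {6,7}→1
  3 left: {0,4,5}→3  {0,5,7}→3  {1,4,5}→3  {1,4,7}→3  {3,6,7}→1  {4,5,7}→6  {4,6,7}→3  {5,6,7}→3
  4 left: {0,1,4,5}→6  {0,4,5,7}→12  {0,5,6,7}→6  {1,4,5,7}→12  {1,4,6,7}→6  {2,3,6,7}→1  {3,4,6,7}→4  {3,5,6,7}→4  {4,5,6,7}→12
  5 left: {0,1,4,5,7}→30  {0,3,5,6,7}→10  {0,4,5,6,7}→30  {1,3,4,6,7}→10  {1,4,5,6,7}→30  {2,3,4,6,7}→5  {2,3,5,6,7}→5  {3,4,5,6,7}→20
  6 left: {0,1,4,5,6,7}→90  {0,2,3,5,6,7}→15  {0,3,4,5,6,7}→60  {1,2,3,4,6,7}→15  {1,3,4,5,6,7}→60  {2,3,4,5,6,7}→30
  placing 0:h first → 105 extensions
  placing 1:k first → 105 extensions
  placing 2:j first → 210 extensions
total linear extensions = 420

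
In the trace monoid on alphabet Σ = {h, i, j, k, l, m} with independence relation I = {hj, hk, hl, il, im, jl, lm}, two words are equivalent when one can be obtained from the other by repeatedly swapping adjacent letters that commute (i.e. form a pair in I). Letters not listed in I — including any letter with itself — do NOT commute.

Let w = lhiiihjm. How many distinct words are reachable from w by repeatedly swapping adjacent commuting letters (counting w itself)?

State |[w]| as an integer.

16

0(l) covers ∅
1(h) covers ∅
2(i) covers 1:h
3(i) covers 2:i
4(i) covers 3:i
5(h) covers 4:i
6(j) covers 4:i
7(m) covers 5:h, 6:j
floor of heap: 0:l, 1:h
completions by unplaced set U, small U first (add the entries for U minus each lowest piece of U):
  |U|=1: {0}:1  {7}:1
  |U|=2: {0,7}:2  {5,7}:1  {6,7}:1
  |U|=3: {0,5,7}:3  {0,6,7}:3  {5,6,7}:2
  |U|=4: {0,5,6,7}:8  {4,5,6,7}:2
  |U|=5: {0,4,5,6,7}:10  {3,4,5,6,7}:2
  |U|=6: {0,3,4,5,6,7}:12  {2,3,4,5,6,7}:2
  start at 0(l): 2
  start at 1(h): 14
sum over floor = 16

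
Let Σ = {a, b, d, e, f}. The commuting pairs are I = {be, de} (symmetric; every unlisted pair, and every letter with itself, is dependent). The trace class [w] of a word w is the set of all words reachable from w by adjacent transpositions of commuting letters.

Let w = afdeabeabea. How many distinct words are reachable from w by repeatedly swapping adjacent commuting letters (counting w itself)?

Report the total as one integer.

0(a) covers ∅
1(f) covers 0:a
2(d) covers 1:f
3(e) covers 1:f
4(a) covers 2:d, 3:e
5(b) covers 4:a
6(e) covers 4:a
7(a) covers 5:b, 6:e
8(b) covers 7:a
9(e) covers 7:a
10(a) covers 8:b, 9:e
floor of heap: 0:a
completions by unplaced set U, small U first (add the entries for U minus each lowest piece of U):
  |U|=1: {10}:1
  |U|=2: {8,10}:1  {9,10}:1
  |U|=3: {8,9,10}:2
  |U|=4: {7,8,9,10}:2
  |U|=5: {5,7,8,9,10}:2  {6,7,8,9,10}:2
  |U|=6: {5,6,7,8,9,10}:4
  |U|=7: {4,5,6,7,8,9,10}:4
  |U|=8: {2,4,5,6,7,8,9,10}:4  {3,4,5,6,7,8,9,10}:4
  |U|=9: {2,3,4,5,6,7,8,9,10}:8
  start at 0(a): 8

8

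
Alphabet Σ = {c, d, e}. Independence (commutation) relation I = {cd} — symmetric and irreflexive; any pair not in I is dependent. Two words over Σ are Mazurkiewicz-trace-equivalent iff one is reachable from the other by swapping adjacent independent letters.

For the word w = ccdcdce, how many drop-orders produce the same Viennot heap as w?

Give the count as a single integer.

15

#0=c has no predecessor
#1=c depends on [0:c]
#2=d has no predecessor
#3=c depends on [1:c]
#4=d depends on [2:d]
#5=c depends on [3:c]
#6=e depends on [4:d, 5:c]
sources: [0:c, 2:d]
N(rest) = Σ N(rest − s) over sources s of rest; N(one piece) = 1:
  size 1 → [6]=1
  size 2 → [4,6]=1  [5,6]=1
  size 3 → [2,4,6]=1  [3,5,6]=1  [4,5,6]=2
  size 4 → [1,3,5,6]=1  [2,4,5,6]=3  [3,4,5,6]=3
  size 5 → [0,1,3,5,6]=1  [1,3,4,5,6]=4  [2,3,4,5,6]=6
  first=0(c) contributes 10
  first=2(d) contributes 5
|[w]| = 15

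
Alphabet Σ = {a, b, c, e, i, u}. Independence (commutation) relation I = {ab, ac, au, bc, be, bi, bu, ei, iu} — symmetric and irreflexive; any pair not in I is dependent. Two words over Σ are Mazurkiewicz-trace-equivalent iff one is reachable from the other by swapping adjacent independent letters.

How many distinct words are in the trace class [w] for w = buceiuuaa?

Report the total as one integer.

0(b) covers ∅
1(u) covers ∅
2(c) covers 1:u
3(e) covers 2:c
4(i) covers 2:c
5(u) covers 3:e
6(u) covers 5:u
7(a) covers 3:e, 4:i
8(a) covers 7:a
floor of heap: 0:b, 1:u
completions by unplaced set U, small U first (add the entries for U minus each lowest piece of U):
  |U|=1: {0}:1  {6}:1  {8}:1
  |U|=2: {0,6}:2  {0,8}:2  {5,6}:1  {6,8}:2  {7,8}:1
  |U|=3: {0,5,6}:3  {0,6,8}:6  {0,7,8}:3  {4,7,8}:1  {5,6,8}:3  {6,7,8}:3
  |U|=4: {0,4,7,8}:4  {0,5,6,8}:12  {0,6,7,8}:12  {4,6,7,8}:4  {5,6,7,8}:6
  |U|=5: {0,4,6,7,8}:20  {0,5,6,7,8}:30  {3,5,6,7,8}:6  {4,5,6,7,8}:10
  |U|=6: {0,3,5,6,7,8}:36  {0,4,5,6,7,8}:60  {3,4,5,6,7,8}:16
  |U|=7: {0,3,4,5,6,7,8}:112  {2,3,4,5,6,7,8}:16
  start at 0(b): 16
  start at 1(u): 128
sum over floor = 144

144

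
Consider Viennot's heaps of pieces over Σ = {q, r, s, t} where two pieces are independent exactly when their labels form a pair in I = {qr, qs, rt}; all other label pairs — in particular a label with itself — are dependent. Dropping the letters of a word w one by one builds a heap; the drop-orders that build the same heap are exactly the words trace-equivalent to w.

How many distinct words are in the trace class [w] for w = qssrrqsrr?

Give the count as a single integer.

piece 0:q — minimal
piece 1:s — minimal
piece 2:s rests on {1:s}
piece 3:r rests on {2:s}
piece 4:r rests on {3:r}
piece 5:q rests on {0:q}
piece 6:s rests on {4:r}
piece 7:r rests on {6:s}
piece 8:r rests on {7:r}
minimal pieces: {0:q, 1:s}
ways to finish when only these pieces remain (= sum over removing one remaining piece with nothing left below it):
  1 left: {5}→1  {8}→1
  2 left: {0,5}→1  {5,8}→2  {7,8}→1
  3 left: {0,5,8}→3  {5,7,8}→3  {6,7,8}→1
  4 left: {0,5,7,8}→6  {4,6,7,8}→1  {5,6,7,8}→4
  5 left: {0,5,6,7,8}→10  {3,4,6,7,8}→1  {4,5,6,7,8}→5
  6 left: {0,4,5,6,7,8}→15  {2,3,4,6,7,8}→1  {3,4,5,6,7,8}→6
  7 left: {0,3,4,5,6,7,8}→21  {1,2,3,4,6,7,8}→1  {2,3,4,5,6,7,8}→7
  placing 0:q first → 8 extensions
  placing 1:s first → 28 extensions
total linear extensions = 36

36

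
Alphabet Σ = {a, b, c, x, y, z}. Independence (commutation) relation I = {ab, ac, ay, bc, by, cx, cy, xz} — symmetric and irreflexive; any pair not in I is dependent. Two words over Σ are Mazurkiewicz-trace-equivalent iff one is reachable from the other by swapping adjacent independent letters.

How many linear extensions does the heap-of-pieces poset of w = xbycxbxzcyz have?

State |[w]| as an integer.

64

drop 0:x onto floor
drop 1:b onto {0:x}
drop 2:y onto {0:x}
drop 3:c onto floor
drop 4:x onto {1:b, 2:y}
drop 5:b onto {4:x}
drop 6:x onto {5:b}
drop 7:z onto {3:c, 5:b}
drop 8:c onto {7:z}
drop 9:y onto {6:x, 7:z}
drop 10:z onto {8:c, 9:y}
ground layer = {0:x, 3:c}
drop-orders for the pieces not yet dropped (sum over which currently-grounded one goes next):
  1 to go: {10} 1
  2 to go: {8,10} 1  {9,10} 1
  3 to go: {6,9,10} 1  {8,9,10} 2
  4 to go: {6,8,9,10} 3  {7,8,9,10} 2
  5 to go: {3,7,8,9,10} 2  {6,7,8,9,10} 5
  6 to go: {3,6,7,8,9,10} 7  {5,6,7,8,9,10} 5
  7 to go: {3,5,6,7,8,9,10} 12  {4,5,6,7,8,9,10} 5
  8 to go: {1,4,5,6,7,8,9,10} 5  {2,4,5,6,7,8,9,10} 5  {3,4,5,6,7,8,9,10} 17
  9 to go: {1,2,4,5,6,7,8,9,10} 10  {1,3,4,5,6,7,8,9,10} 22  {2,3,4,5,6,7,8,9,10} 22
  if 0:x drops first: 54 orders
  if 3:c drops first: 10 orders
heap linearizations: 64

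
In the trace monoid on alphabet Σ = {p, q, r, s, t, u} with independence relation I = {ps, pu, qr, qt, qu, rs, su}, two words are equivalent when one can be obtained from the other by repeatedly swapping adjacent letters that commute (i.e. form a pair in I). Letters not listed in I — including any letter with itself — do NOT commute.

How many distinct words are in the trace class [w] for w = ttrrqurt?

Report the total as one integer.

8

#0=t has no predecessor
#1=t depends on [0:t]
#2=r depends on [1:t]
#3=r depends on [2:r]
#4=q has no predecessor
#5=u depends on [3:r]
#6=r depends on [5:u]
#7=t depends on [6:r]
sources: [0:t, 4:q]
N(rest) = Σ N(rest − s) over sources s of rest; N(one piece) = 1:
  size 1 → [4]=1  [7]=1
  size 2 → [4,7]=2  [6,7]=1
  size 3 → [4,6,7]=3  [5,6,7]=1
  size 4 → [3,5,6,7]=1  [4,5,6,7]=4
  size 5 → [2,3,5,6,7]=1  [3,4,5,6,7]=5
  size 6 → [1,2,3,5,6,7]=1  [2,3,4,5,6,7]=6
  first=0(t) contributes 7
  first=4(q) contributes 1
|[w]| = 8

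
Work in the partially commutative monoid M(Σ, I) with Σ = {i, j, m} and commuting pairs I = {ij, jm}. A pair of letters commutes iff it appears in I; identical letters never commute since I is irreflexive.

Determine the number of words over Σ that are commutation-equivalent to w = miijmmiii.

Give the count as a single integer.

9

#0=m has no predecessor
#1=i depends on [0:m]
#2=i depends on [1:i]
#3=j has no predecessor
#4=m depends on [2:i]
#5=m depends on [4:m]
#6=i depends on [5:m]
#7=i depends on [6:i]
#8=i depends on [7:i]
sources: [0:m, 3:j]
N(rest) = Σ N(rest − s) over sources s of rest; N(one piece) = 1:
  size 1 → [3]=1  [8]=1
  size 2 → [3,8]=2  [7,8]=1
  size 3 → [3,7,8]=3  [6,7,8]=1
  size 4 → [3,6,7,8]=4  [5,6,7,8]=1
  size 5 → [3,5,6,7,8]=5  [4,5,6,7,8]=1
  size 6 → [2,4,5,6,7,8]=1  [3,4,5,6,7,8]=6
  size 7 → [1,2,4,5,6,7,8]=1  [2,3,4,5,6,7,8]=7
  first=0(m) contributes 8
  first=3(j) contributes 1
|[w]| = 9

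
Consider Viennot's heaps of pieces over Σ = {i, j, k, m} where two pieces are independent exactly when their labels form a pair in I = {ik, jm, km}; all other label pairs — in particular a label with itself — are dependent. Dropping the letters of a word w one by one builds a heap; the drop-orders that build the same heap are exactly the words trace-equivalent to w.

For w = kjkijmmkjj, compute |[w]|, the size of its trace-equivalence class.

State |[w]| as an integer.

0(k) covers ∅
1(j) covers 0:k
2(k) covers 1:j
3(i) covers 1:j
4(j) covers 2:k, 3:i
5(m) covers 3:i
6(m) covers 5:m
7(k) covers 4:j
8(j) covers 7:k
9(j) covers 8:j
floor of heap: 0:k
completions by unplaced set U, small U first (add the entries for U minus each lowest piece of U):
  |U|=1: {6}:1  {9}:1
  |U|=2: {5,6}:1  {6,9}:2  {8,9}:1
  |U|=3: {5,6,9}:3  {6,8,9}:3  {7,8,9}:1
  |U|=4: {4,7,8,9}:1  {5,6,8,9}:6  {6,7,8,9}:4
  |U|=5: {2,4,7,8,9}:1  {4,6,7,8,9}:5  {5,6,7,8,9}:10
  |U|=6: {2,4,6,7,8,9}:6  {4,5,6,7,8,9}:15
  |U|=7: {2,4,5,6,7,8,9}:21  {3,4,5,6,7,8,9}:15
  |U|=8: {2,3,4,5,6,7,8,9}:36
  start at 0(k): 36

36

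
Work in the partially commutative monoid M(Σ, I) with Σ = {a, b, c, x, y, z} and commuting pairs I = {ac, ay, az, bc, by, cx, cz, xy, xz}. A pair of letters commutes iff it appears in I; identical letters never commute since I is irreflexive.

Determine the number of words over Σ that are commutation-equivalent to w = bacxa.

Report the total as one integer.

drop 0:b onto floor
drop 1:a onto {0:b}
drop 2:c onto floor
drop 3:x onto {1:a}
drop 4:a onto {3:x}
ground layer = {0:b, 2:c}
drop-orders for the pieces not yet dropped (sum over which currently-grounded one goes next):
  1 to go: {2} 1  {4} 1
  2 to go: {2,4} 2  {3,4} 1
  3 to go: {1,3,4} 1  {2,3,4} 3
  if 0:b drops first: 4 orders
  if 2:c drops first: 1 orders
heap linearizations: 5

5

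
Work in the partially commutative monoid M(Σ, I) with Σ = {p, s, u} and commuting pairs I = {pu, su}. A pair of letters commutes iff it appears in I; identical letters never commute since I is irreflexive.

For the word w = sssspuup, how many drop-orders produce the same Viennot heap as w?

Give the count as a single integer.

28

drop 0:s onto floor
drop 1:s onto {0:s}
drop 2:s onto {1:s}
drop 3:s onto {2:s}
drop 4:p onto {3:s}
drop 5:u onto floor
drop 6:u onto {5:u}
drop 7:p onto {4:p}
ground layer = {0:s, 5:u}
drop-orders for the pieces not yet dropped (sum over which currently-grounded one goes next):
  1 to go: {6} 1  {7} 1
  2 to go: {4,7} 1  {5,6} 1  {6,7} 2
  3 to go: {3,4,7} 1  {4,6,7} 3  {5,6,7} 3
  4 to go: {2,3,4,7} 1  {3,4,6,7} 4  {4,5,6,7} 6
  5 to go: {1,2,3,4,7} 1  {2,3,4,6,7} 5  {3,4,5,6,7} 10
  6 to go: {0,1,2,3,4,7} 1  {1,2,3,4,6,7} 6  {2,3,4,5,6,7} 15
  if 0:s drops first: 21 orders
  if 5:u drops first: 7 orders
heap linearizations: 28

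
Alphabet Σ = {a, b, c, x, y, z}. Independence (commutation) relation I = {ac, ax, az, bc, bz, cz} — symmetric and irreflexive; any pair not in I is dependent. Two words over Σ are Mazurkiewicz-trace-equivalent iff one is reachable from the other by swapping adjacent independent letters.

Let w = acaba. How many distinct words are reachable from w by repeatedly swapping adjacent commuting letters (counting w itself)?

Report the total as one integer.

5

#0=a has no predecessor
#1=c has no predecessor
#2=a depends on [0:a]
#3=b depends on [2:a]
#4=a depends on [3:b]
sources: [0:a, 1:c]
N(rest) = Σ N(rest − s) over sources s of rest; N(one piece) = 1:
  size 1 → [1]=1  [4]=1
  size 2 → [1,4]=2  [3,4]=1
  size 3 → [1,3,4]=3  [2,3,4]=1
  first=0(a) contributes 4
  first=1(c) contributes 1
|[w]| = 5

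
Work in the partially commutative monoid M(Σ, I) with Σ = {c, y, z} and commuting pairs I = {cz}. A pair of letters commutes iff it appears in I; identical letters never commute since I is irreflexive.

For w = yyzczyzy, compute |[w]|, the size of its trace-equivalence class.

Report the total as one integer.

3

#0=y has no predecessor
#1=y depends on [0:y]
#2=z depends on [1:y]
#3=c depends on [1:y]
#4=z depends on [2:z]
#5=y depends on [3:c, 4:z]
#6=z depends on [5:y]
#7=y depends on [6:z]
sources: [0:y]
N(rest) = Σ N(rest − s) over sources s of rest; N(one piece) = 1:
  size 1 → [7]=1
  size 2 → [6,7]=1
  size 3 → [5,6,7]=1
  size 4 → [3,5,6,7]=1  [4,5,6,7]=1
  size 5 → [2,4,5,6,7]=1  [3,4,5,6,7]=2
  size 6 → [2,3,4,5,6,7]=3
  first=0(y) contributes 3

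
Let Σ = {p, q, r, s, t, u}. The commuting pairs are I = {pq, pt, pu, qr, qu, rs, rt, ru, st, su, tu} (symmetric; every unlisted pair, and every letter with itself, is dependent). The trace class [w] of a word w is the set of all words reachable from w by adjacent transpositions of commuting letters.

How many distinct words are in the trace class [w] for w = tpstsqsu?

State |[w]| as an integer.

80

0(t) covers ∅
1(p) covers ∅
2(s) covers 1:p
3(t) covers 0:t
4(s) covers 2:s
5(q) covers 3:t, 4:s
6(s) covers 5:q
7(u) covers ∅
floor of heap: 0:t, 1:p, 7:u
completions by unplaced set U, small U first (add the entries for U minus each lowest piece of U):
  |U|=1: {6}:1  {7}:1
  |U|=2: {5,6}:1  {6,7}:2
  |U|=3: {3,5,6}:1  {4,5,6}:1  {5,6,7}:3
  |U|=4: {0,3,5,6}:1  {2,4,5,6}:1  {3,4,5,6}:2  {3,5,6,7}:4  {4,5,6,7}:4
  |U|=5: {0,3,4,5,6}:3  {0,3,5,6,7}:5  {1,2,4,5,6}:1  {2,3,4,5,6}:3  {2,4,5,6,7}:5  {3,4,5,6,7}:10
  |U|=6: {0,2,3,4,5,6}:6  {0,3,4,5,6,7}:18  {1,2,3,4,5,6}:4  {1,2,4,5,6,7}:6  {2,3,4,5,6,7}:18
  start at 0(t): 28
  start at 1(p): 42
  start at 7(u): 10
sum over floor = 80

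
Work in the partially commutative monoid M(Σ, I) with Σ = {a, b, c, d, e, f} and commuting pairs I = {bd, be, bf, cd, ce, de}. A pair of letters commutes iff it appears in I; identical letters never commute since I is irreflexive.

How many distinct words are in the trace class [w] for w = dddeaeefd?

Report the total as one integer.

4

drop 0:d onto floor
drop 1:d onto {0:d}
drop 2:d onto {1:d}
drop 3:e onto floor
drop 4:a onto {2:d, 3:e}
drop 5:e onto {4:a}
drop 6:e onto {5:e}
drop 7:f onto {6:e}
drop 8:d onto {7:f}
ground layer = {0:d, 3:e}
drop-orders for the pieces not yet dropped (sum over which currently-grounded one goes next):
  1 to go: {8} 1
  2 to go: {7,8} 1
  3 to go: {6,7,8} 1
  4 to go: {5,6,7,8} 1
  5 to go: {4,5,6,7,8} 1
  6 to go: {2,4,5,6,7,8} 1  {3,4,5,6,7,8} 1
  7 to go: {1,2,4,5,6,7,8} 1  {2,3,4,5,6,7,8} 2
  if 0:d drops first: 3 orders
  if 3:e drops first: 1 orders
heap linearizations: 4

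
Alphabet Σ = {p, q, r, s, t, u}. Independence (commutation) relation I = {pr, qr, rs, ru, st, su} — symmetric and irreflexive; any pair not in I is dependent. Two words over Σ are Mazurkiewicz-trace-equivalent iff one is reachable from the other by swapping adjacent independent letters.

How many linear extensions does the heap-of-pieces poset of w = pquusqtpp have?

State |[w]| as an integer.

3

#0=p has no predecessor
#1=q depends on [0:p]
#2=u depends on [1:q]
#3=u depends on [2:u]
#4=s depends on [1:q]
#5=q depends on [3:u, 4:s]
#6=t depends on [5:q]
#7=p depends on [6:t]
#8=p depends on [7:p]
sources: [0:p]
N(rest) = Σ N(rest − s) over sources s of rest; N(one piece) = 1:
  size 1 → [8]=1
  size 2 → [7,8]=1
  size 3 → [6,7,8]=1
  size 4 → [5,6,7,8]=1
  size 5 → [3,5,6,7,8]=1  [4,5,6,7,8]=1
  size 6 → [2,3,5,6,7,8]=1  [3,4,5,6,7,8]=2
  size 7 → [2,3,4,5,6,7,8]=3
  first=0(p) contributes 3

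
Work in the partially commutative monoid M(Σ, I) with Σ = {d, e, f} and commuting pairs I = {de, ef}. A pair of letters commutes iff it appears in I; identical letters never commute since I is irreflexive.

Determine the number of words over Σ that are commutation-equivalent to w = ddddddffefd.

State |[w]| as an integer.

drop 0:d onto floor
drop 1:d onto {0:d}
drop 2:d onto {1:d}
drop 3:d onto {2:d}
drop 4:d onto {3:d}
drop 5:d onto {4:d}
drop 6:f onto {5:d}
drop 7:f onto {6:f}
drop 8:e onto floor
drop 9:f onto {7:f}
drop 10:d onto {9:f}
ground layer = {0:d, 8:e}
drop-orders for the pieces not yet dropped (sum over which currently-grounded one goes next):
  1 to go: {8} 1  {10} 1
  2 to go: {8,10} 2  {9,10} 1
  3 to go: {7,9,10} 1  {8,9,10} 3
  4 to go: {6,7,9,10} 1  {7,8,9,10} 4
  5 to go: {5,6,7,9,10} 1  {6,7,8,9,10} 5
  6 to go: {4,5,6,7,9,10} 1  {5,6,7,8,9,10} 6
  7 to go: {3,4,5,6,7,9,10} 1  {4,5,6,7,8,9,10} 7
  8 to go: {2,3,4,5,6,7,9,10} 1  {3,4,5,6,7,8,9,10} 8
  9 to go: {1,2,3,4,5,6,7,9,10} 1  {2,3,4,5,6,7,8,9,10} 9
  if 0:d drops first: 10 orders
  if 8:e drops first: 1 orders
heap linearizations: 11

11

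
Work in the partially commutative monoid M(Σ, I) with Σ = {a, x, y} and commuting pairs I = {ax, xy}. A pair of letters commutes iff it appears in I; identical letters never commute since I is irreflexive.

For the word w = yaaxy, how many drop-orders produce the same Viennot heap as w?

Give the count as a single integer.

0(y) covers ∅
1(a) covers 0:y
2(a) covers 1:a
3(x) covers ∅
4(y) covers 2:a
floor of heap: 0:y, 3:x
completions by unplaced set U, small U first (add the entries for U minus each lowest piece of U):
  |U|=1: {3}:1  {4}:1
  |U|=2: {2,4}:1  {3,4}:2
  |U|=3: {1,2,4}:1  {2,3,4}:3
  start at 0(y): 4
  start at 3(x): 1
sum over floor = 5

5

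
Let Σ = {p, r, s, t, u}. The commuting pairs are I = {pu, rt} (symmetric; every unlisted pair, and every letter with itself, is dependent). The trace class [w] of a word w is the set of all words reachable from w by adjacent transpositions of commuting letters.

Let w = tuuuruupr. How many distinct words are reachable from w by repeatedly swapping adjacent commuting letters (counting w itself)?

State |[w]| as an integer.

3

drop 0:t onto floor
drop 1:u onto {0:t}
drop 2:u onto {1:u}
drop 3:u onto {2:u}
drop 4:r onto {3:u}
drop 5:u onto {4:r}
drop 6:u onto {5:u}
drop 7:p onto {4:r}
drop 8:r onto {6:u, 7:p}
ground layer = {0:t}
drop-orders for the pieces not yet dropped (sum over which currently-grounded one goes next):
  1 to go: {8} 1
  2 to go: {6,8} 1  {7,8} 1
  3 to go: {5,6,8} 1  {6,7,8} 2
  4 to go: {5,6,7,8} 3
  5 to go: {4,5,6,7,8} 3
  6 to go: {3,4,5,6,7,8} 3
  7 to go: {2,3,4,5,6,7,8} 3
  if 0:t drops first: 3 orders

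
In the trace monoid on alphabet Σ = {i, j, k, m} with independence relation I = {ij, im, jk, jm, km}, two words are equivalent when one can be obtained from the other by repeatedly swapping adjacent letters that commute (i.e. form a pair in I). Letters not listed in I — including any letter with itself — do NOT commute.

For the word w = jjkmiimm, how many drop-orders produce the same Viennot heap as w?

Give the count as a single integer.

drop 0:j onto floor
drop 1:j onto {0:j}
drop 2:k onto floor
drop 3:m onto floor
drop 4:i onto {2:k}
drop 5:i onto {4:i}
drop 6:m onto {3:m}
drop 7:m onto {6:m}
ground layer = {0:j, 2:k, 3:m}
drop-orders for the pieces not yet dropped (sum over which currently-grounded one goes next):
  1 to go: {1} 1  {5} 1  {7} 1
  2 to go: {0,1} 1  {1,5} 2  {1,7} 2  {4,5} 1  {5,7} 2  {6,7} 1
  3 to go: {0,1,5} 3  {0,1,7} 3  {1,4,5} 3  {1,5,7} 6  {1,6,7} 3  {2,4,5} 1  {3,6,7} 1  {4,5,7} 3  {5,6,7} 3
  4 to go: {0,1,4,5} 6  {0,1,5,7} 12  {0,1,6,7} 6  {1,2,4,5} 4  {1,3,6,7} 4  {1,4,5,7} 12  {1,5,6,7} 12  {2,4,5,7} 4  {3,5,6,7} 4  {4,5,6,7} 6
  5 to go: {0,1,2,4,5} 10  {0,1,3,6,7} 10  {0,1,4,5,7} 30  {0,1,5,6,7} 30  {1,2,4,5,7} 20  {1,3,5,6,7} 20  {1,4,5,6,7} 30  {2,4,5,6,7} 10  {3,4,5,6,7} 10
  6 to go: {0,1,2,4,5,7} 60  {0,1,3,5,6,7} 60  {0,1,4,5,6,7} 90  {1,2,4,5,6,7} 60  {1,3,4,5,6,7} 60  {2,3,4,5,6,7} 20
  if 0:j drops first: 140 orders
  if 2:k drops first: 210 orders
  if 3:m drops first: 210 orders
heap linearizations: 560

560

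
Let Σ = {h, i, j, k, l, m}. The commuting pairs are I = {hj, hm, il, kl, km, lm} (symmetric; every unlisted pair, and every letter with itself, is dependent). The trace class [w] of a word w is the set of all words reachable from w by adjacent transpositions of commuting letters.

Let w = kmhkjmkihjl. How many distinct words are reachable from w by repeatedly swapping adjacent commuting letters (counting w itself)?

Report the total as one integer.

16

piece 0:k — minimal
piece 1:m — minimal
piece 2:h rests on {0:k}
piece 3:k rests on {2:h}
piece 4:j rests on {1:m, 3:k}
piece 5:m rests on {4:j}
piece 6:k rests on {4:j}
piece 7:i rests on {5:m, 6:k}
piece 8:h rests on {7:i}
piece 9:j rests on {7:i}
piece 10:l rests on {8:h, 9:j}
minimal pieces: {0:k, 1:m}
ways to finish when only these pieces remain (= sum over removing one remaining piece with nothing left below it):
  1 left: {10}→1
  2 left: {8,10}→1  {9,10}→1
  3 left: {8,9,10}→2
  4 left: {7,8,9,10}→2
  5 left: {5,7,8,9,10}→2  {6,7,8,9,10}→2
  6 left: {5,6,7,8,9,10}→4
  7 left: {4,5,6,7,8,9,10}→4
  8 left: {1,4,5,6,7,8,9,10}→4  {3,4,5,6,7,8,9,10}→4
  9 left: {1,3,4,5,6,7,8,9,10}→8  {2,3,4,5,6,7,8,9,10}→4
  placing 0:k first → 12 extensions
  placing 1:m first → 4 extensions
total linear extensions = 16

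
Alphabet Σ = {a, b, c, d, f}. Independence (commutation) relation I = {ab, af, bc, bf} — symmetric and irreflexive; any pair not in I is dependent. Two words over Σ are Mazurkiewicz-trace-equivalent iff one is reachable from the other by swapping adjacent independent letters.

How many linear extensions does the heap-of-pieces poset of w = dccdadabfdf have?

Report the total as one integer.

#0=d has no predecessor
#1=c depends on [0:d]
#2=c depends on [1:c]
#3=d depends on [2:c]
#4=a depends on [3:d]
#5=d depends on [4:a]
#6=a depends on [5:d]
#7=b depends on [5:d]
#8=f depends on [5:d]
#9=d depends on [6:a, 7:b, 8:f]
#10=f depends on [9:d]
sources: [0:d]
N(rest) = Σ N(rest − s) over sources s of rest; N(one piece) = 1:
  size 1 → [10]=1
  size 2 → [9,10]=1
  size 3 → [6,9,10]=1  [7,9,10]=1  [8,9,10]=1
  size 4 → [6,7,9,10]=2  [6,8,9,10]=2  [7,8,9,10]=2
  size 5 → [6,7,8,9,10]=6
  size 6 → [5,6,7,8,9,10]=6
  size 7 → [4,5,6,7,8,9,10]=6
  size 8 → [3,4,5,6,7,8,9,10]=6
  size 9 → [2,3,4,5,6,7,8,9,10]=6
  first=0(d) contributes 6

6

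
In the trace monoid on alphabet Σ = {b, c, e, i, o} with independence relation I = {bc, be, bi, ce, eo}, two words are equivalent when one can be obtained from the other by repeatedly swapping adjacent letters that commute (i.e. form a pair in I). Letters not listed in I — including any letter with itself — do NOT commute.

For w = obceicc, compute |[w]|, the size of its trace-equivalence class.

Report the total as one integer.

piece 0:o — minimal
piece 1:b rests on {0:o}
piece 2:c rests on {0:o}
piece 3:e — minimal
piece 4:i rests on {2:c, 3:e}
piece 5:c rests on {4:i}
piece 6:c rests on {5:c}
minimal pieces: {0:o, 3:e}
ways to finish when only these pieces remain (= sum over removing one remaining piece with nothing left below it):
  1 left: {1}→1  {6}→1
  2 left: {1,6}→2  {5,6}→1
  3 left: {1,5,6}→3  {4,5,6}→1
  4 left: {1,4,5,6}→4  {2,4,5,6}→1  {3,4,5,6}→1
  5 left: {1,2,4,5,6}→5  {1,3,4,5,6}→5  {2,3,4,5,6}→2
  placing 0:o first → 12 extensions
  placing 3:e first → 5 extensions
total linear extensions = 17

17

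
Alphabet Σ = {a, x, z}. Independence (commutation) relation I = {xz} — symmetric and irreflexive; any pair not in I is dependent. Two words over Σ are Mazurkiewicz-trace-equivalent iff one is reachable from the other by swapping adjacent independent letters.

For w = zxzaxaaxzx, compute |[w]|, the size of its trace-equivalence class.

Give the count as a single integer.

drop 0:z onto floor
drop 1:x onto floor
drop 2:z onto {0:z}
drop 3:a onto {1:x, 2:z}
drop 4:x onto {3:a}
drop 5:a onto {4:x}
drop 6:a onto {5:a}
drop 7:x onto {6:a}
drop 8:z onto {6:a}
drop 9:x onto {7:x}
ground layer = {0:z, 1:x}
drop-orders for the pieces not yet dropped (sum over which currently-grounded one goes next):
  1 to go: {8} 1  {9} 1
  2 to go: {7,9} 1  {8,9} 2
  3 to go: {7,8,9} 3
  4 to go: {6,7,8,9} 3
  5 to go: {5,6,7,8,9} 3
  6 to go: {4,5,6,7,8,9} 3
  7 to go: {3,4,5,6,7,8,9} 3
  8 to go: {1,3,4,5,6,7,8,9} 3  {2,3,4,5,6,7,8,9} 3
  if 0:z drops first: 6 orders
  if 1:x drops first: 3 orders
heap linearizations: 9

9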